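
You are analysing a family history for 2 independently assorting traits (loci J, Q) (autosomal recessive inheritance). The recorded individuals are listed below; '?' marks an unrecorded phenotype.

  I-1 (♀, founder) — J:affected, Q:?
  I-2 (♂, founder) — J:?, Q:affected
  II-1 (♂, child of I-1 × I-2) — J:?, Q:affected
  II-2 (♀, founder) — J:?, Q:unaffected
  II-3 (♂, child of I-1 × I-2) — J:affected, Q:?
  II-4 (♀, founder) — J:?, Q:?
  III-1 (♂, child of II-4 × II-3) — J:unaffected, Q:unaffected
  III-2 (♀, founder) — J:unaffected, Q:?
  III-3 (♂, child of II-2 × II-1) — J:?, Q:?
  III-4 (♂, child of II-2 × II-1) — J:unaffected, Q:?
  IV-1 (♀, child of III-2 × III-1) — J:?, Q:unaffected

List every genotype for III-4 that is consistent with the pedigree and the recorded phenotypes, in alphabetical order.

J/I-1 aff ·: jj
J/I-2 ? ·: Jj|jj
J/II-1 ? I-1×I-2: Jj|jj
J/II-2 ? ·: JJ|Jj|jj
J/II-3 aff I-1×I-2: jj
J/II-4 ? ·: JJ|Jj
J/III-1 un II-4×II-3: Jj
J/III-2 un ·: JJ|Jj
J/III-3 ? II-2×II-1: JJ|Jj|jj
J/III-4 un II-2×II-1: JJ|Jj
J/IV-1 ? III-2×III-1: JJ|Jj|jj
⇒ J over [I-1,I-2,II-1,II-2,II-3,II-4,III-1,III-2,III-3,III-4,IV-1]: 180 consistent
Q/I-1 ? ·: Qq|qq
Q/I-2 aff ·: qq
Q/II-1 aff I-1×I-2: qq
Q/II-2 un ·: QQ|Qq
Q/II-3 ? I-1×I-2: Qq|qq
Q/II-4 ? ·: QQ|Qq|qq
Q/III-1 un II-4×II-3: QQ|Qq
Q/III-2 ? ·: QQ|Qq|qq
Q/III-3 ? II-2×II-1: Qq|qq
Q/III-4 ? II-2×II-1: Qq|qq
Q/IV-1 un III-2×III-1: QQ|Qq
⇒ Q over [I-1,I-2,II-1,II-2,II-3,II-4,III-1,III-2,III-3,III-4,IV-1]: 215 consistent

III-4 ∈ {JJ Qq, JJ qq, Jj Qq, Jj qq}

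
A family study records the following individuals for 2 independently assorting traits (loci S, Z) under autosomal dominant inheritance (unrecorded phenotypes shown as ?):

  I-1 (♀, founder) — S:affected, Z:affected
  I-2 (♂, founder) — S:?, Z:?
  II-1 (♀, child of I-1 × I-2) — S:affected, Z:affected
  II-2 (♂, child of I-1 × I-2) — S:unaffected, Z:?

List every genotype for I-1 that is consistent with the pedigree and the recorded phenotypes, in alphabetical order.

S/I-1 aff ·: Ss
S/I-2 ? ·: ss|Ss
S/II-1 aff I-1×I-2: Ss|SS
S/II-2 un I-1×I-2: ss
⇒ S over [I-1,I-2,II-1,II-2]: 3 consistent
Z/I-1 aff ·: Zz|ZZ
Z/I-2 ? ·: zz|Zz|ZZ
Z/II-1 aff I-1×I-2: Zz|ZZ
Z/II-2 ? I-1×I-2: zz|Zz|ZZ
⇒ Z over [I-1,I-2,II-1,II-2]: 18 consistent

I-1 ∈ {Ss ZZ, Ss Zz}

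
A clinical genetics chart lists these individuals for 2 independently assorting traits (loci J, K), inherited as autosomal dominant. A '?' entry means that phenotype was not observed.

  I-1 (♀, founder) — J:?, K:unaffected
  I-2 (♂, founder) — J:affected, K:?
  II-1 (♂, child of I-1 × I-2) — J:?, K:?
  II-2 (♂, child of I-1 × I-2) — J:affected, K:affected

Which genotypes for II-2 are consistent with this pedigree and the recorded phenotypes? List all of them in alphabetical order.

II-2 ∈ {JJ Kk, Jj Kk}

J/I-1 ? ·: jj|Jj|JJ
J/I-2 aff ·: Jj|JJ
J/II-1 ? I-1×I-2: jj|Jj|JJ
J/II-2 aff I-1×I-2: Jj|JJ
⇒ J over [I-1,I-2,II-1,II-2]: 18 consistent
K/I-1 un ·: kk
K/I-2 ? ·: Kk|KK
K/II-1 ? I-1×I-2: kk|Kk
K/II-2 aff I-1×I-2: Kk
⇒ K over [I-1,I-2,II-1,II-2]: 3 consistent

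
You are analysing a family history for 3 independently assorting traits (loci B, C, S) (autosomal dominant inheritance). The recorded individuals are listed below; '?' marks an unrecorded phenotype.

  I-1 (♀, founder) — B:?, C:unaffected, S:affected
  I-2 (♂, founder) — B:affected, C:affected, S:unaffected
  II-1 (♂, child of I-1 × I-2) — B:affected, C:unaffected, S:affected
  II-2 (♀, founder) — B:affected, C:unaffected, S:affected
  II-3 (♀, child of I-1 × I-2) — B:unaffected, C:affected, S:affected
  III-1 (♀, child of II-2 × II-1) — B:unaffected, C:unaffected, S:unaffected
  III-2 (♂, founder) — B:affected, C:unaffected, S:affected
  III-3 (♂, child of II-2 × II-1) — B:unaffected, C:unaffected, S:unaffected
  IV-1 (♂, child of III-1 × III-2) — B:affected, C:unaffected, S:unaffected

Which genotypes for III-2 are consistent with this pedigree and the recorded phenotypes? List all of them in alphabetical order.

B/I-1 ? ·: bb|Bb
B/I-2 aff ·: Bb
B/II-1 aff I-1×I-2: Bb
B/II-2 aff ·: Bb
B/II-3 un I-1×I-2: bb
B/III-1 un II-2×II-1: bb
B/III-2 aff ·: Bb|BB
B/III-3 un II-2×II-1: bb
B/IV-1 aff III-1×III-2: Bb
⇒ B over [I-1,I-2,II-1,II-2,II-3,III-1,III-2,III-3,IV-1]: 4 consistent
C/I-1 un ·: cc
C/I-2 aff ·: Cc
C/II-1 un I-1×I-2: cc
C/II-2 un ·: cc
C/II-3 aff I-1×I-2: Cc
C/III-1 un II-2×II-1: cc
C/III-2 un ·: cc
C/III-3 un II-2×II-1: cc
C/IV-1 un III-1×III-2: cc
⇒ C over [I-1,I-2,II-1,II-2,II-3,III-1,III-2,III-3,IV-1]: 1 consistent
S/I-1 aff ·: Ss|SS
S/I-2 un ·: ss
S/II-1 aff I-1×I-2: Ss
S/II-2 aff ·: Ss
S/II-3 aff I-1×I-2: Ss
S/III-1 un II-2×II-1: ss
S/III-2 aff ·: Ss
S/III-3 un II-2×II-1: ss
S/IV-1 un III-1×III-2: ss
⇒ S over [I-1,I-2,II-1,II-2,II-3,III-1,III-2,III-3,IV-1]: 2 consistent

III-2 ∈ {BB cc Ss, Bb cc Ss}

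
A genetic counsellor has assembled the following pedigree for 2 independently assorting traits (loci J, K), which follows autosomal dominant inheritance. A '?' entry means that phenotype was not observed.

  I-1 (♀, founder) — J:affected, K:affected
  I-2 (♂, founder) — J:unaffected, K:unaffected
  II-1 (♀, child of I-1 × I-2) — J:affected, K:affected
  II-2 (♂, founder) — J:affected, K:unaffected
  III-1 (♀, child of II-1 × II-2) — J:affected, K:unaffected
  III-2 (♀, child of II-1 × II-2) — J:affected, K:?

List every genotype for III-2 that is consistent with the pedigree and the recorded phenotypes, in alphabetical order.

J/I-1 aff ·: Jj|JJ
J/I-2 un ·: jj
J/II-1 aff I-1×I-2: Jj
J/II-2 aff ·: Jj|JJ
J/III-1 aff II-1×II-2: Jj|JJ
J/III-2 aff II-1×II-2: Jj|JJ
⇒ J over [I-1,I-2,II-1,II-2,III-1,III-2]: 16 consistent
K/I-1 aff ·: Kk|KK
K/I-2 un ·: kk
K/II-1 aff I-1×I-2: Kk
K/II-2 un ·: kk
K/III-1 un II-1×II-2: kk
K/III-2 ? II-1×II-2: kk|Kk
⇒ K over [I-1,I-2,II-1,II-2,III-1,III-2]: 4 consistent

III-2 ∈ {JJ Kk, JJ kk, Jj Kk, Jj kk}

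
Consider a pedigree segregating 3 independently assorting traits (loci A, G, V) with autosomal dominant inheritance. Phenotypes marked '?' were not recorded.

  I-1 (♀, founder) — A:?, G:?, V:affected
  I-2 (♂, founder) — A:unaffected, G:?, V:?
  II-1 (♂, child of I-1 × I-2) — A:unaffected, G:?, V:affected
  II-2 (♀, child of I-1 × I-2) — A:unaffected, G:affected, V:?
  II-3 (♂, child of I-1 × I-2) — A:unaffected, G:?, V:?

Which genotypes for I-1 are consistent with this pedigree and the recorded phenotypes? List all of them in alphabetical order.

A/I-1 ? ·: aa|Aa
A/I-2 un ·: aa
A/II-1 un I-1×I-2: aa
A/II-2 un I-1×I-2: aa
A/II-3 un I-1×I-2: aa
⇒ A over [I-1,I-2,II-1,II-2,II-3]: 2 consistent
G/I-1 ? ·: gg|Gg|GG
G/I-2 ? ·: gg|Gg|GG
G/II-1 ? I-1×I-2: gg|Gg|GG
G/II-2 aff I-1×I-2: Gg|GG
G/II-3 ? I-1×I-2: gg|Gg|GG
⇒ G over [I-1,I-2,II-1,II-2,II-3]: 45 consistent
V/I-1 aff ·: Vv|VV
V/I-2 ? ·: vv|Vv|VV
V/II-1 aff I-1×I-2: Vv|VV
V/II-2 ? I-1×I-2: vv|Vv|VV
V/II-3 ? I-1×I-2: vv|Vv|VV
⇒ V over [I-1,I-2,II-1,II-2,II-3]: 40 consistent

I-1 ∈ {Aa GG VV, Aa GG Vv, Aa Gg VV, Aa Gg Vv, Aa gg VV, Aa gg Vv, aa GG VV, aa GG Vv, aa Gg VV, aa Gg Vv, aa gg VV, aa gg Vv}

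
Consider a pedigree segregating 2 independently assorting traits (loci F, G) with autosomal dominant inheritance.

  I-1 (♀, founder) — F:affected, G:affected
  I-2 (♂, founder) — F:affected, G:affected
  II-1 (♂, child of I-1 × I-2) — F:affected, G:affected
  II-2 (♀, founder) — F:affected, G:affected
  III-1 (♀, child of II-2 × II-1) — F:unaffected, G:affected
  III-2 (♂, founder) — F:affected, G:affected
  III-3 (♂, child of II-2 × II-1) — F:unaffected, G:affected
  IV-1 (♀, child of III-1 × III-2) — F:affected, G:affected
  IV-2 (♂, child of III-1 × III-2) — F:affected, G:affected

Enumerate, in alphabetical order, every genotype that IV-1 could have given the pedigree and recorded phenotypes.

IV-1 ∈ {Ff GG, Ff Gg}

F/I-1 aff ·: Ff|FF
F/I-2 aff ·: Ff|FF
F/II-1 aff I-1×I-2: Ff
F/II-2 aff ·: Ff
F/III-1 un II-2×II-1: ff
F/III-2 aff ·: Ff|FF
F/III-3 un II-2×II-1: ff
F/IV-1 aff III-1×III-2: Ff
F/IV-2 aff III-1×III-2: Ff
⇒ F over [I-1,I-2,II-1,II-2,III-1,III-2,III-3,IV-1,IV-2]: 6 consistent
G/I-1 aff ·: Gg|GG
G/I-2 aff ·: Gg|GG
G/II-1 aff I-1×I-2: Gg|GG
G/II-2 aff ·: Gg|GG
G/III-1 aff II-2×II-1: Gg|GG
G/III-2 aff ·: Gg|GG
G/III-3 aff II-2×II-1: Gg|GG
G/IV-1 aff III-1×III-2: Gg|GG
G/IV-2 aff III-1×III-2: Gg|GG
⇒ G over [I-1,I-2,II-1,II-2,III-1,III-2,III-3,IV-1,IV-2]: 280 consistent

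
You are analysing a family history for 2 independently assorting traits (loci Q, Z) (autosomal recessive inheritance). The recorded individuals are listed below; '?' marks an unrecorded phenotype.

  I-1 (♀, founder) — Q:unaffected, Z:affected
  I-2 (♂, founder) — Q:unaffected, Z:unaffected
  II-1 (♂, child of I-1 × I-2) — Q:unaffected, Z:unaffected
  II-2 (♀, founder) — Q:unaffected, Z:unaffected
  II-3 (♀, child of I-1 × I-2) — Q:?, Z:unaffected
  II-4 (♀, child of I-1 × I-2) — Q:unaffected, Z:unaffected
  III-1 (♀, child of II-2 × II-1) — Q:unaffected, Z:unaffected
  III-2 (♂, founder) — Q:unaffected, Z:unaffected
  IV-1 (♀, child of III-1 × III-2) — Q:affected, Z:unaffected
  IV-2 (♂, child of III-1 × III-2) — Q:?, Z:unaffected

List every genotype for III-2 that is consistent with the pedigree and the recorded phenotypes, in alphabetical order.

Q/I-1 un ·: QQ|Qq
Q/I-2 un ·: QQ|Qq
Q/II-1 un I-1×I-2: QQ|Qq
Q/II-2 un ·: QQ|Qq
Q/II-3 ? I-1×I-2: QQ|Qq|qq
Q/II-4 un I-1×I-2: QQ|Qq
Q/III-1 un II-2×II-1: Qq
Q/III-2 un ·: Qq
Q/IV-1 aff III-1×III-2: qq
Q/IV-2 ? III-1×III-2: QQ|Qq|qq
⇒ Q over [I-1,I-2,II-1,II-2,II-3,II-4,III-1,III-2,IV-1,IV-2]: 129 consistent
Z/I-1 aff ·: zz
Z/I-2 un ·: ZZ|Zz
Z/II-1 un I-1×I-2: Zz
Z/II-2 un ·: ZZ|Zz
Z/II-3 un I-1×I-2: Zz
Z/II-4 un I-1×I-2: Zz
Z/III-1 un II-2×II-1: ZZ|Zz
Z/III-2 un ·: ZZ|Zz
Z/IV-1 un III-1×III-2: ZZ|Zz
Z/IV-2 un III-1×III-2: ZZ|Zz
⇒ Z over [I-1,I-2,II-1,II-2,II-3,II-4,III-1,III-2,IV-1,IV-2]: 52 consistent

III-2 ∈ {Qq ZZ, Qq Zz}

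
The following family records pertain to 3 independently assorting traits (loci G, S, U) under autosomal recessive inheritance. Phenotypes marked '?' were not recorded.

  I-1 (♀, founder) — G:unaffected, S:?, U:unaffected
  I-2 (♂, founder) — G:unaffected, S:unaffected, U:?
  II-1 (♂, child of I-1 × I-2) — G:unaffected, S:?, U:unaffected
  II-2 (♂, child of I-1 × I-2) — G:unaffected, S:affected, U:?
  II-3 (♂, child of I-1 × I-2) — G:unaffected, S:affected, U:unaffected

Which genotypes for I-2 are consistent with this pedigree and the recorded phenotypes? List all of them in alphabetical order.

G/I-1 un ·: GG|Gg
G/I-2 un ·: GG|Gg
G/II-1 un I-1×I-2: GG|Gg
G/II-2 un I-1×I-2: GG|Gg
G/II-3 un I-1×I-2: GG|Gg
⇒ G over [I-1,I-2,II-1,II-2,II-3]: 25 consistent
S/I-1 ? ·: Ss|ss
S/I-2 un ·: Ss
S/II-1 ? I-1×I-2: SS|Ss|ss
S/II-2 aff I-1×I-2: ss
S/II-3 aff I-1×I-2: ss
⇒ S over [I-1,I-2,II-1,II-2,II-3]: 5 consistent
U/I-1 un ·: UU|Uu
U/I-2 ? ·: UU|Uu|uu
U/II-1 un I-1×I-2: UU|Uu
U/II-2 ? I-1×I-2: UU|Uu|uu
U/II-3 un I-1×I-2: UU|Uu
⇒ U over [I-1,I-2,II-1,II-2,II-3]: 32 consistent

I-2 ∈ {GG Ss UU, GG Ss Uu, GG Ss uu, Gg Ss UU, Gg Ss Uu, Gg Ss uu}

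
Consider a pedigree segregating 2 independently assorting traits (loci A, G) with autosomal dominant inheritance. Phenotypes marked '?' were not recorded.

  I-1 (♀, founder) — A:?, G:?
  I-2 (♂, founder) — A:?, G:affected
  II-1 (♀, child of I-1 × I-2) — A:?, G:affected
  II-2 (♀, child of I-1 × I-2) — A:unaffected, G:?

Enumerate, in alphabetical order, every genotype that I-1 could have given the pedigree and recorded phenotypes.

A/I-1 ? ·: aa|Aa
A/I-2 ? ·: aa|Aa
A/II-1 ? I-1×I-2: aa|Aa|AA
A/II-2 un I-1×I-2: aa
⇒ A over [I-1,I-2,II-1,II-2]: 8 consistent
G/I-1 ? ·: gg|Gg|GG
G/I-2 aff ·: Gg|GG
G/II-1 aff I-1×I-2: Gg|GG
G/II-2 ? I-1×I-2: gg|Gg|GG
⇒ G over [I-1,I-2,II-1,II-2]: 18 consistent

I-1 ∈ {Aa GG, Aa Gg, Aa gg, aa GG, aa Gg, aa gg}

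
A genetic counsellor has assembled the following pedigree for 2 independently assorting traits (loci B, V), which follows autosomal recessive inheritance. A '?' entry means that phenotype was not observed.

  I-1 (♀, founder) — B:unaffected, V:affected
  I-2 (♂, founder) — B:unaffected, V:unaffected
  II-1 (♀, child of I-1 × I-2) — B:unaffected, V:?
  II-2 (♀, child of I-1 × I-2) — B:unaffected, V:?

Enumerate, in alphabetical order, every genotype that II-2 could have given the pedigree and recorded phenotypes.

B/I-1 un ·: BB|Bb
B/I-2 un ·: BB|Bb
B/II-1 un I-1×I-2: BB|Bb
B/II-2 un I-1×I-2: BB|Bb
⇒ B over [I-1,I-2,II-1,II-2]: 13 consistent
V/I-1 aff ·: vv
V/I-2 un ·: VV|Vv
V/II-1 ? I-1×I-2: Vv|vv
V/II-2 ? I-1×I-2: Vv|vv
⇒ V over [I-1,I-2,II-1,II-2]: 5 consistent

II-2 ∈ {BB Vv, BB vv, Bb Vv, Bb vv}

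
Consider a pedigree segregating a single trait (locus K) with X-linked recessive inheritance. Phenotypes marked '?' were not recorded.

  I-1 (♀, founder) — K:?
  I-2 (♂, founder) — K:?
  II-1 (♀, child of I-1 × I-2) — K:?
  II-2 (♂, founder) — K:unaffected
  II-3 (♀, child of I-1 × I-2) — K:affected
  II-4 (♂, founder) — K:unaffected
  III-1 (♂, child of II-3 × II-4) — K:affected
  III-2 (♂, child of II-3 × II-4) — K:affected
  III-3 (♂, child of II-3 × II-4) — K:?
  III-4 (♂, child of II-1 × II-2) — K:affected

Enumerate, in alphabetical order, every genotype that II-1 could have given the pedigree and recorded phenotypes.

K/I-1 ? ·: X^KX^k|X^kX^k
K/I-2 ? ·: X^kY
K/II-1 ? I-1×I-2: X^KX^k|X^kX^k
K/II-2 un ·: X^KY
K/II-3 aff I-1×I-2: X^kX^k
K/II-4 un ·: X^KY
K/III-1 aff II-3×II-4: X^kY
K/III-2 aff II-3×II-4: X^kY
K/III-3 ? II-3×II-4: X^kY
K/III-4 aff II-1×II-2: X^kY
⇒ K over [I-1,I-2,II-1,II-2,II-3,II-4,III-1,III-2,III-3,III-4]: 3 consistent

II-1 ∈ {X^KX^k, X^kX^k}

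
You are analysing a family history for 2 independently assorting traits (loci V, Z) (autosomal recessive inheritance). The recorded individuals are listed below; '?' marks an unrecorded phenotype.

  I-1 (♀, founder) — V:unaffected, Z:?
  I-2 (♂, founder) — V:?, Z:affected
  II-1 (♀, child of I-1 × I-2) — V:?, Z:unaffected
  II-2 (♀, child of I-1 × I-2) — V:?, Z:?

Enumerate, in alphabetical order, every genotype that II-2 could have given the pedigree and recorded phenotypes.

II-2 ∈ {VV Zz, VV zz, Vv Zz, Vv zz, vv Zz, vv zz}

V/I-1 un ·: VV|Vv
V/I-2 ? ·: VV|Vv|vv
V/II-1 ? I-1×I-2: VV|Vv|vv
V/II-2 ? I-1×I-2: VV|Vv|vv
⇒ V over [I-1,I-2,II-1,II-2]: 23 consistent
Z/I-1 ? ·: ZZ|Zz
Z/I-2 aff ·: zz
Z/II-1 un I-1×I-2: Zz
Z/II-2 ? I-1×I-2: Zz|zz
⇒ Z over [I-1,I-2,II-1,II-2]: 3 consistent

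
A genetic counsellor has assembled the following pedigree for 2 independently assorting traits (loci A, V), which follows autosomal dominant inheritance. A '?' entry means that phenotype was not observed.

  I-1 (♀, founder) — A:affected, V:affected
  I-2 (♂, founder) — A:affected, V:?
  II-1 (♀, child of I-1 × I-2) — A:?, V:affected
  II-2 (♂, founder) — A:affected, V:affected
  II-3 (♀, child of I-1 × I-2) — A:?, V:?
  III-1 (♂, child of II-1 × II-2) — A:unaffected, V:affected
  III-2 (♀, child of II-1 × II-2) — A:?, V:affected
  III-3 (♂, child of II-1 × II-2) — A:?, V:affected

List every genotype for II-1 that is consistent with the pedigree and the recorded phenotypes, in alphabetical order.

II-1 ∈ {Aa VV, Aa Vv, aa VV, aa Vv}

A/I-1 aff ·: Aa|AA
A/I-2 aff ·: Aa|AA
A/II-1 ? I-1×I-2: aa|Aa
A/II-2 aff ·: Aa
A/II-3 ? I-1×I-2: aa|Aa|AA
A/III-1 un II-1×II-2: aa
A/III-2 ? II-1×II-2: aa|Aa|AA
A/III-3 ? II-1×II-2: aa|Aa|AA
⇒ A over [I-1,I-2,II-1,II-2,II-3,III-1,III-2,III-3]: 75 consistent
V/I-1 aff ·: Vv|VV
V/I-2 ? ·: vv|Vv|VV
V/II-1 aff I-1×I-2: Vv|VV
V/II-2 aff ·: Vv|VV
V/II-3 ? I-1×I-2: vv|Vv|VV
V/III-1 aff II-1×II-2: Vv|VV
V/III-2 aff II-1×II-2: Vv|VV
V/III-3 aff II-1×II-2: Vv|VV
⇒ V over [I-1,I-2,II-1,II-2,II-3,III-1,III-2,III-3]: 232 consistent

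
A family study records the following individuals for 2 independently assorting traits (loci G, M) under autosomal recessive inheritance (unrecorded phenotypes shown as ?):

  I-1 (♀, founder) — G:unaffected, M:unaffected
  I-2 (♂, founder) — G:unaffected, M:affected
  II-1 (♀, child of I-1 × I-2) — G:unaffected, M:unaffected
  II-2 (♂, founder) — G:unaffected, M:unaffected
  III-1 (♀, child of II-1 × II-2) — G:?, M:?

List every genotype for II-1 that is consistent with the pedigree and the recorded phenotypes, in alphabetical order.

II-1 ∈ {GG Mm, Gg Mm}

G/I-1 un ·: GG|Gg
G/I-2 un ·: GG|Gg
G/II-1 un I-1×I-2: GG|Gg
G/II-2 un ·: GG|Gg
G/III-1 ? II-1×II-2: GG|Gg|gg
⇒ G over [I-1,I-2,II-1,II-2,III-1]: 27 consistent
M/I-1 un ·: MM|Mm
M/I-2 aff ·: mm
M/II-1 un I-1×I-2: Mm
M/II-2 un ·: MM|Mm
M/III-1 ? II-1×II-2: MM|Mm|mm
⇒ M over [I-1,I-2,II-1,II-2,III-1]: 10 consistent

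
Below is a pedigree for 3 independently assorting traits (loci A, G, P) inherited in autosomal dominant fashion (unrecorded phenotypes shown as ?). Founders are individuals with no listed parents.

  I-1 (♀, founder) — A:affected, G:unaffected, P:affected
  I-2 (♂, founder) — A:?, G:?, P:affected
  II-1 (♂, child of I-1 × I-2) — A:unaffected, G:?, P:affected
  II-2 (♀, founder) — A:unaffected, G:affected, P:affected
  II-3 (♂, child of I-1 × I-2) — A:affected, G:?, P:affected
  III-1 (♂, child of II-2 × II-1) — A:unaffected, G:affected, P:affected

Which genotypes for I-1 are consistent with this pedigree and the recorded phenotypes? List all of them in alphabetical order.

A/I-1 aff ·: Aa
A/I-2 ? ·: aa|Aa
A/II-1 un I-1×I-2: aa
A/II-2 un ·: aa
A/II-3 aff I-1×I-2: Aa|AA
A/III-1 un II-2×II-1: aa
⇒ A over [I-1,I-2,II-1,II-2,II-3,III-1]: 3 consistent
G/I-1 un ·: gg
G/I-2 ? ·: gg|Gg|GG
G/II-1 ? I-1×I-2: gg|Gg
G/II-2 aff ·: Gg|GG
G/II-3 ? I-1×I-2: gg|Gg
G/III-1 aff II-2×II-1: Gg|GG
⇒ G over [I-1,I-2,II-1,II-2,II-3,III-1]: 18 consistent
P/I-1 aff ·: Pp|PP
P/I-2 aff ·: Pp|PP
P/II-1 aff I-1×I-2: Pp|PP
P/II-2 aff ·: Pp|PP
P/II-3 aff I-1×I-2: Pp|PP
P/III-1 aff II-2×II-1: Pp|PP
⇒ P over [I-1,I-2,II-1,II-2,II-3,III-1]: 45 consistent

I-1 ∈ {Aa gg PP, Aa gg Pp}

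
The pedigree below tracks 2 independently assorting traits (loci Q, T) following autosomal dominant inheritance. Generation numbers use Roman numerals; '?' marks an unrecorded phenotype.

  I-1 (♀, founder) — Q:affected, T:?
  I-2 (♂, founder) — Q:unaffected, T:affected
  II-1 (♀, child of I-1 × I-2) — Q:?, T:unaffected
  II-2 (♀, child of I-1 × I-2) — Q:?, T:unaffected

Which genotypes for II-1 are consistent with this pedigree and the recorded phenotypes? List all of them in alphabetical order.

II-1 ∈ {Qq tt, qq tt}

Q/I-1 aff ·: Qq|QQ
Q/I-2 un ·: qq
Q/II-1 ? I-1×I-2: qq|Qq
Q/II-2 ? I-1×I-2: qq|Qq
⇒ Q over [I-1,I-2,II-1,II-2]: 5 consistent
T/I-1 ? ·: tt|Tt
T/I-2 aff ·: Tt
T/II-1 un I-1×I-2: tt
T/II-2 un I-1×I-2: tt
⇒ T over [I-1,I-2,II-1,II-2]: 2 consistent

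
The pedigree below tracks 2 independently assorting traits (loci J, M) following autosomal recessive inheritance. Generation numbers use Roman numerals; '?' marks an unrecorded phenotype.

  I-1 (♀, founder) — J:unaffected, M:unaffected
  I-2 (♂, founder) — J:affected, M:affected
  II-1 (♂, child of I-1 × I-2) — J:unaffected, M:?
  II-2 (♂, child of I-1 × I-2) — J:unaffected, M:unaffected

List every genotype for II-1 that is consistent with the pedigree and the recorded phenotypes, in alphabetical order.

J/I-1 un ·: JJ|Jj
J/I-2 aff ·: jj
J/II-1 un I-1×I-2: Jj
J/II-2 un I-1×I-2: Jj
⇒ J over [I-1,I-2,II-1,II-2]: 2 consistent
M/I-1 un ·: MM|Mm
M/I-2 aff ·: mm
M/II-1 ? I-1×I-2: Mm|mm
M/II-2 un I-1×I-2: Mm
⇒ M over [I-1,I-2,II-1,II-2]: 3 consistent

II-1 ∈ {Jj Mm, Jj mm}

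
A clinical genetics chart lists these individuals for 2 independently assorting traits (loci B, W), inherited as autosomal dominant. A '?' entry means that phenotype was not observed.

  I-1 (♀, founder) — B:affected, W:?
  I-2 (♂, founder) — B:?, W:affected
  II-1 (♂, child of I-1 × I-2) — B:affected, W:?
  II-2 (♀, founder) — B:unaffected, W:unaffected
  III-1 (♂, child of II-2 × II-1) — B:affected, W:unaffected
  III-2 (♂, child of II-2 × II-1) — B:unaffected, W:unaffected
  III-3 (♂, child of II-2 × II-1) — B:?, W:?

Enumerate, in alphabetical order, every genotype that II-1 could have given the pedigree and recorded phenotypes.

II-1 ∈ {Bb Ww, Bb ww}

B/I-1 aff ·: Bb|BB
B/I-2 ? ·: bb|Bb|BB
B/II-1 aff I-1×I-2: Bb
B/II-2 un ·: bb
B/III-1 aff II-2×II-1: Bb
B/III-2 un II-2×II-1: bb
B/III-3 ? II-2×II-1: bb|Bb
⇒ B over [I-1,I-2,II-1,II-2,III-1,III-2,III-3]: 10 consistent
W/I-1 ? ·: ww|Ww|WW
W/I-2 aff ·: Ww|WW
W/II-1 ? I-1×I-2: ww|Ww
W/II-2 un ·: ww
W/III-1 un II-2×II-1: ww
W/III-2 un II-2×II-1: ww
W/III-3 ? II-2×II-1: ww|Ww
⇒ W over [I-1,I-2,II-1,II-2,III-1,III-2,III-3]: 12 consistent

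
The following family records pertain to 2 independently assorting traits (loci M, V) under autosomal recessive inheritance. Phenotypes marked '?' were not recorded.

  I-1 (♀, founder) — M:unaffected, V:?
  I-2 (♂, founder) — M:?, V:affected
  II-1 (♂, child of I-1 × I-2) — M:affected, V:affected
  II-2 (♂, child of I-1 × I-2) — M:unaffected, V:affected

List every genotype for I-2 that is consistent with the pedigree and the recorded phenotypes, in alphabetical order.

M/I-1 un ·: Mm
M/I-2 ? ·: Mm|mm
M/II-1 aff I-1×I-2: mm
M/II-2 un I-1×I-2: MM|Mm
⇒ M over [I-1,I-2,II-1,II-2]: 3 consistent
V/I-1 ? ·: Vv|vv
V/I-2 aff ·: vv
V/II-1 aff I-1×I-2: vv
V/II-2 aff I-1×I-2: vv
⇒ V over [I-1,I-2,II-1,II-2]: 2 consistent

I-2 ∈ {Mm vv, mm vv}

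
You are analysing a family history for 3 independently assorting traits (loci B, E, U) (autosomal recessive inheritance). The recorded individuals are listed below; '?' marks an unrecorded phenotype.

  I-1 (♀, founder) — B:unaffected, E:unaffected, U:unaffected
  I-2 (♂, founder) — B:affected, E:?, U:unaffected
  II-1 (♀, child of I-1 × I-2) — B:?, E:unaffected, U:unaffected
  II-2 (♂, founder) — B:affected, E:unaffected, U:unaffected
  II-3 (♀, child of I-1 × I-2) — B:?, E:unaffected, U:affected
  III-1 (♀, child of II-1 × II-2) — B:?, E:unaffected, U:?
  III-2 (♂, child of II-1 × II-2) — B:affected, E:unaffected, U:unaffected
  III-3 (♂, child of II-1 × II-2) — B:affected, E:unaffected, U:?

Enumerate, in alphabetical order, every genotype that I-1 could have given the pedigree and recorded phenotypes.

B/I-1 un ·: BB|Bb
B/I-2 aff ·: bb
B/II-1 ? I-1×I-2: Bb|bb
B/II-2 aff ·: bb
B/II-3 ? I-1×I-2: Bb|bb
B/III-1 ? II-1×II-2: Bb|bb
B/III-2 aff II-1×II-2: bb
B/III-3 aff II-1×II-2: bb
⇒ B over [I-1,I-2,II-1,II-2,II-3,III-1,III-2,III-3]: 8 consistent
E/I-1 un ·: EE|Ee
E/I-2 ? ·: EE|Ee|ee
E/II-1 un I-1×I-2: EE|Ee
E/II-2 un ·: EE|Ee
E/II-3 un I-1×I-2: EE|Ee
E/III-1 un II-1×II-2: EE|Ee
E/III-2 un II-1×II-2: EE|Ee
E/III-3 un II-1×II-2: EE|Ee
⇒ E over [I-1,I-2,II-1,II-2,II-3,III-1,III-2,III-3]: 191 consistent
U/I-1 un ·: Uu
U/I-2 un ·: Uu
U/II-1 un I-1×I-2: UU|Uu
U/II-2 un ·: UU|Uu
U/II-3 aff I-1×I-2: uu
U/III-1 ? II-1×II-2: UU|Uu|uu
U/III-2 un II-1×II-2: UU|Uu
U/III-3 ? II-1×II-2: UU|Uu|uu
⇒ U over [I-1,I-2,II-1,II-2,II-3,III-1,III-2,III-3]: 35 consistent

I-1 ∈ {BB EE Uu, BB Ee Uu, Bb EE Uu, Bb Ee Uu}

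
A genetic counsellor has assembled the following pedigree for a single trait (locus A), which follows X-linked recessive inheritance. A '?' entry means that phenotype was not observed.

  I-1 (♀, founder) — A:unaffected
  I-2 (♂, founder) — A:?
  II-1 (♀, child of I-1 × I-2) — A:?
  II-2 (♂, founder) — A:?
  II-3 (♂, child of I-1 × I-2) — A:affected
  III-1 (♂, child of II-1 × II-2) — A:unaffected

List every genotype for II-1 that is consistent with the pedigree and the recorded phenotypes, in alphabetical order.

A/I-1 un ·: X^AX^a
A/I-2 ? ·: X^AY|X^aY
A/II-1 ? I-1×I-2: X^AX^A|X^AX^a
A/II-2 ? ·: X^AY|X^aY
A/II-3 aff I-1×I-2: X^aY
A/III-1 un II-1×II-2: X^AY
⇒ A over [I-1,I-2,II-1,II-2,II-3,III-1]: 6 consistent

II-1 ∈ {X^AX^A, X^AX^a}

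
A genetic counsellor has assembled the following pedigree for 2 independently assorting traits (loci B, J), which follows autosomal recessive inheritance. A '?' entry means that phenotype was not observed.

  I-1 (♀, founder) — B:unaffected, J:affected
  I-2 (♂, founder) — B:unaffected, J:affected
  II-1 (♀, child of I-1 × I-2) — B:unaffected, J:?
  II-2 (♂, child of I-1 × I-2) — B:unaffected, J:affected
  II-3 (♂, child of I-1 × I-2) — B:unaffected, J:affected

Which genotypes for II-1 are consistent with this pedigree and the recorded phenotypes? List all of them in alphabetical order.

II-1 ∈ {BB jj, Bb jj}

B/I-1 un ·: BB|Bb
B/I-2 un ·: BB|Bb
B/II-1 un I-1×I-2: BB|Bb
B/II-2 un I-1×I-2: BB|Bb
B/II-3 un I-1×I-2: BB|Bb
⇒ B over [I-1,I-2,II-1,II-2,II-3]: 25 consistent
J/I-1 aff ·: jj
J/I-2 aff ·: jj
J/II-1 ? I-1×I-2: jj
J/II-2 aff I-1×I-2: jj
J/II-3 aff I-1×I-2: jj
⇒ J over [I-1,I-2,II-1,II-2,II-3]: 1 consistent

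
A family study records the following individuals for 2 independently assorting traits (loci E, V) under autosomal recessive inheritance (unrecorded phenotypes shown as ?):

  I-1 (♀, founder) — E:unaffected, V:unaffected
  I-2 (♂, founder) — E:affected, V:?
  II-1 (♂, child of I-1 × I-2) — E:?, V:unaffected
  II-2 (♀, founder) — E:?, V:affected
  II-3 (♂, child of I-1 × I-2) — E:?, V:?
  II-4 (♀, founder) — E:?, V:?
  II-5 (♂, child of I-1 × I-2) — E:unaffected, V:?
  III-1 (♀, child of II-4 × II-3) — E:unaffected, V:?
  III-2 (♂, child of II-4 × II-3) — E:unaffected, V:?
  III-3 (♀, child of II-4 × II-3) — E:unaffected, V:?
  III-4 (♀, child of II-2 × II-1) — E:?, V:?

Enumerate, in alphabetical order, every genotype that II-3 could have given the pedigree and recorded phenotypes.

E/I-1 un ·: EE|Ee
E/I-2 aff ·: ee
E/II-1 ? I-1×I-2: Ee|ee
E/II-2 ? ·: EE|Ee|ee
E/II-3 ? I-1×I-2: Ee|ee
E/II-4 ? ·: EE|Ee|ee
E/II-5 un I-1×I-2: Ee
E/III-1 un II-4×II-3: EE|Ee
E/III-2 un II-4×II-3: EE|Ee
E/III-3 un II-4×II-3: EE|Ee
E/III-4 ? II-2×II-1: EE|Ee|ee
⇒ E over [I-1,I-2,II-1,II-2,II-3,II-4,II-5,III-1,III-2,III-3,III-4]: 328 consistent
V/I-1 un ·: VV|Vv
V/I-2 ? ·: VV|Vv|vv
V/II-1 un I-1×I-2: VV|Vv
V/II-2 aff ·: vv
V/II-3 ? I-1×I-2: VV|Vv|vv
V/II-4 ? ·: VV|Vv|vv
V/II-5 ? I-1×I-2: VV|Vv|vv
V/III-1 ? II-4×II-3: VV|Vv|vv
V/III-2 ? II-4×II-3: VV|Vv|vv
V/III-3 ? II-4×II-3: VV|Vv|vv
V/III-4 ? II-2×II-1: Vv|vv
⇒ V over [I-1,I-2,II-1,II-2,II-3,II-4,II-5,III-1,III-2,III-3,III-4]: 1511 consistent

II-3 ∈ {Ee VV, Ee Vv, Ee vv, ee VV, ee Vv, ee vv}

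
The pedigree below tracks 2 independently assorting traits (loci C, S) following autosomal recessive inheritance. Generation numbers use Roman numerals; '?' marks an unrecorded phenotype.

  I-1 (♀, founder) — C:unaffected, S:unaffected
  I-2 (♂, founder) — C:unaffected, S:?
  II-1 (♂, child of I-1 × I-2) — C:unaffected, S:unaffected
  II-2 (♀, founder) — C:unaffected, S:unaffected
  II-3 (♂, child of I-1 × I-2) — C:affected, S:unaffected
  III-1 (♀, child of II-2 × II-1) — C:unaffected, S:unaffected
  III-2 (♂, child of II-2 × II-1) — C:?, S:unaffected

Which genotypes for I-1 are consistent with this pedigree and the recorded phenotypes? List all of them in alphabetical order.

C/I-1 un ·: Cc
C/I-2 un ·: Cc
C/II-1 un I-1×I-2: CC|Cc
C/II-2 un ·: CC|Cc
C/II-3 aff I-1×I-2: cc
C/III-1 un II-2×II-1: CC|Cc
C/III-2 ? II-2×II-1: CC|Cc|cc
⇒ C over [I-1,I-2,II-1,II-2,II-3,III-1,III-2]: 15 consistent
S/I-1 un ·: SS|Ss
S/I-2 ? ·: SS|Ss|ss
S/II-1 un I-1×I-2: SS|Ss
S/II-2 un ·: SS|Ss
S/II-3 un I-1×I-2: SS|Ss
S/III-1 un II-2×II-1: SS|Ss
S/III-2 un II-2×II-1: SS|Ss
⇒ S over [I-1,I-2,II-1,II-2,II-3,III-1,III-2]: 99 consistent

I-1 ∈ {Cc SS, Cc Ss}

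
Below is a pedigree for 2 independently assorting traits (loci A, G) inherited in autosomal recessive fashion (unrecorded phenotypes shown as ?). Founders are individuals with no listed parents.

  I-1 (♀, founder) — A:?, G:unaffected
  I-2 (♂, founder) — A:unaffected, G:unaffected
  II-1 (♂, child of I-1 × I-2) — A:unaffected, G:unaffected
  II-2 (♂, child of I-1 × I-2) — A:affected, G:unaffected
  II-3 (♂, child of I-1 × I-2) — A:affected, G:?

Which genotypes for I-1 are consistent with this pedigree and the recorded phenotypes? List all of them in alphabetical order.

I-1 ∈ {Aa GG, Aa Gg, aa GG, aa Gg}

A/I-1 ? ·: Aa|aa
A/I-2 un ·: Aa
A/II-1 un I-1×I-2: AA|Aa
A/II-2 aff I-1×I-2: aa
A/II-3 aff I-1×I-2: aa
⇒ A over [I-1,I-2,II-1,II-2,II-3]: 3 consistent
G/I-1 un ·: GG|Gg
G/I-2 un ·: GG|Gg
G/II-1 un I-1×I-2: GG|Gg
G/II-2 un I-1×I-2: GG|Gg
G/II-3 ? I-1×I-2: GG|Gg|gg
⇒ G over [I-1,I-2,II-1,II-2,II-3]: 29 consistent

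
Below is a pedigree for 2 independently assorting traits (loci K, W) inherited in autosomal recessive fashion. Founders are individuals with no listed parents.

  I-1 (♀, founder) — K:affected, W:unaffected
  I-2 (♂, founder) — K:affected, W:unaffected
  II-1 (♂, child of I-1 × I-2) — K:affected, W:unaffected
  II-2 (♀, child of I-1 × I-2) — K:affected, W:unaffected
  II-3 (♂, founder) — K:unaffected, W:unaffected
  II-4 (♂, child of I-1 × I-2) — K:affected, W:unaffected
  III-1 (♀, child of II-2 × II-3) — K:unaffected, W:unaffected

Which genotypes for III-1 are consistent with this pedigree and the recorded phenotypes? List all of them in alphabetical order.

III-1 ∈ {Kk WW, Kk Ww}

K/I-1 aff ·: kk
K/I-2 aff ·: kk
K/II-1 aff I-1×I-2: kk
K/II-2 aff I-1×I-2: kk
K/II-3 un ·: KK|Kk
K/II-4 aff I-1×I-2: kk
K/III-1 un II-2×II-3: Kk
⇒ K over [I-1,I-2,II-1,II-2,II-3,II-4,III-1]: 2 consistent
W/I-1 un ·: WW|Ww
W/I-2 un ·: WW|Ww
W/II-1 un I-1×I-2: WW|Ww
W/II-2 un I-1×I-2: WW|Ww
W/II-3 un ·: WW|Ww
W/II-4 un I-1×I-2: WW|Ww
W/III-1 un II-2×II-3: WW|Ww
⇒ W over [I-1,I-2,II-1,II-2,II-3,II-4,III-1]: 87 consistent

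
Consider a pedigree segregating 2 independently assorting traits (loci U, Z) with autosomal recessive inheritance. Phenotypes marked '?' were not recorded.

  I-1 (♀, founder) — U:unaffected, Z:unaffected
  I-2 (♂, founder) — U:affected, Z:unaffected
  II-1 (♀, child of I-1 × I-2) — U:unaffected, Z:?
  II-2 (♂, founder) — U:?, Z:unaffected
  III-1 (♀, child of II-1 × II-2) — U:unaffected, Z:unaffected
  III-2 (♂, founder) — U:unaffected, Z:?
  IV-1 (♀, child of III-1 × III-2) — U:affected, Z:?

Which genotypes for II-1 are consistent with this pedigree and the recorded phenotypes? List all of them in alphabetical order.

U/I-1 un ·: UU|Uu
U/I-2 aff ·: uu
U/II-1 un I-1×I-2: Uu
U/II-2 ? ·: UU|Uu|uu
U/III-1 un II-1×II-2: Uu
U/III-2 un ·: Uu
U/IV-1 aff III-1×III-2: uu
⇒ U over [I-1,I-2,II-1,II-2,III-1,III-2,IV-1]: 6 consistent
Z/I-1 un ·: ZZ|Zz
Z/I-2 un ·: ZZ|Zz
Z/II-1 ? I-1×I-2: ZZ|Zz|zz
Z/II-2 un ·: ZZ|Zz
Z/III-1 un II-1×II-2: ZZ|Zz
Z/III-2 ? ·: ZZ|Zz|zz
Z/IV-1 ? III-1×III-2: ZZ|Zz|zz
⇒ Z over [I-1,I-2,II-1,II-2,III-1,III-2,IV-1]: 140 consistent

II-1 ∈ {Uu ZZ, Uu Zz, Uu zz}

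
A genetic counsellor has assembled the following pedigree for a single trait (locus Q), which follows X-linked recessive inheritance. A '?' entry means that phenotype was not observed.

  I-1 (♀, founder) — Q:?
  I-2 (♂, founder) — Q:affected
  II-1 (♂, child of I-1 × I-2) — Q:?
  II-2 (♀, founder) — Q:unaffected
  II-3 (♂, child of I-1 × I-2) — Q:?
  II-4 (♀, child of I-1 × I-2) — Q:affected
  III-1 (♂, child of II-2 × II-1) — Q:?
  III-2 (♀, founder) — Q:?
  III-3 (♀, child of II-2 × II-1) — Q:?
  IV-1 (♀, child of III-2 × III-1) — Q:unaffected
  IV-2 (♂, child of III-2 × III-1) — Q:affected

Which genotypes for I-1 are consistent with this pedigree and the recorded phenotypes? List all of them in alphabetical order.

I-1 ∈ {X^QX^q, X^qX^q}

Q/I-1 ? ·: X^QX^q|X^qX^q
Q/I-2 aff ·: X^qY
Q/II-1 ? I-1×I-2: X^QY|X^qY
Q/II-2 un ·: X^QX^Q|X^QX^q
Q/II-3 ? I-1×I-2: X^QY|X^qY
Q/II-4 aff I-1×I-2: X^qX^q
Q/III-1 ? II-2×II-1: X^QY|X^qY
Q/III-2 ? ·: X^QX^q|X^qX^q
Q/III-3 ? II-2×II-1: X^QX^Q|X^QX^q|X^qX^q
Q/IV-1 un III-2×III-1: X^QX^Q|X^QX^q
Q/IV-2 aff III-2×III-1: X^qY
⇒ Q over [I-1,I-2,II-1,II-2,II-3,II-4,III-1,III-2,III-3,IV-1,IV-2]: 55 consistent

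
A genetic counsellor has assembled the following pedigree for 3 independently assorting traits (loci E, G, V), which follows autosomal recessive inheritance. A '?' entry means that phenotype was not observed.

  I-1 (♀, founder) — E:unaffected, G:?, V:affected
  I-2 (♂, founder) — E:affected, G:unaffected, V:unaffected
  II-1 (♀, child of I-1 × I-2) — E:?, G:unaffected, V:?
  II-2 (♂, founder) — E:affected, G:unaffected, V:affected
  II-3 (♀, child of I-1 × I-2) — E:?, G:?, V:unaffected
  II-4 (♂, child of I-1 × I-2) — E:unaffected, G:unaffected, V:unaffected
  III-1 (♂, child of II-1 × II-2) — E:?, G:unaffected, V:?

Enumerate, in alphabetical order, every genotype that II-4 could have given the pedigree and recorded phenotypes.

II-4 ∈ {Ee GG Vv, Ee Gg Vv}

E/I-1 un ·: EE|Ee
E/I-2 aff ·: ee
E/II-1 ? I-1×I-2: Ee|ee
E/II-2 aff ·: ee
E/II-3 ? I-1×I-2: Ee|ee
E/II-4 un I-1×I-2: Ee
E/III-1 ? II-1×II-2: Ee|ee
⇒ E over [I-1,I-2,II-1,II-2,II-3,II-4,III-1]: 8 consistent
G/I-1 ? ·: GG|Gg|gg
G/I-2 un ·: GG|Gg
G/II-1 un I-1×I-2: GG|Gg
G/II-2 un ·: GG|Gg
G/II-3 ? I-1×I-2: GG|Gg|gg
G/II-4 un I-1×I-2: GG|Gg
G/III-1 un II-1×II-2: GG|Gg
⇒ G over [I-1,I-2,II-1,II-2,II-3,II-4,III-1]: 113 consistent
V/I-1 aff ·: vv
V/I-2 un ·: VV|Vv
V/II-1 ? I-1×I-2: Vv|vv
V/II-2 aff ·: vv
V/II-3 un I-1×I-2: Vv
V/II-4 un I-1×I-2: Vv
V/III-1 ? II-1×II-2: Vv|vv
⇒ V over [I-1,I-2,II-1,II-2,II-3,II-4,III-1]: 5 consistent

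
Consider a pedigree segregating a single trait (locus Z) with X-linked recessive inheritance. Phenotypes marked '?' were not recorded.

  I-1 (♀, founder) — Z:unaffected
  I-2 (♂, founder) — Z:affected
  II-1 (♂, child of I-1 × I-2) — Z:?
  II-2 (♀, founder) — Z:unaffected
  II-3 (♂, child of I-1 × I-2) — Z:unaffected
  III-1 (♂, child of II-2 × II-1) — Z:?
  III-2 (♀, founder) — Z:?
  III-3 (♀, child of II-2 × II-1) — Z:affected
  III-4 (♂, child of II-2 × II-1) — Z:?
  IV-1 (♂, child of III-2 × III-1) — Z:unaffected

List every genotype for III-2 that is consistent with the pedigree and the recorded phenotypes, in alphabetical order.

III-2 ∈ {X^ZX^Z, X^ZX^z}

Z/I-1 un ·: X^ZX^z
Z/I-2 aff ·: X^zY
Z/II-1 ? I-1×I-2: X^zY
Z/II-2 un ·: X^ZX^z
Z/II-3 un I-1×I-2: X^ZY
Z/III-1 ? II-2×II-1: X^ZY|X^zY
Z/III-2 ? ·: X^ZX^Z|X^ZX^z
Z/III-3 aff II-2×II-1: X^zX^z
Z/III-4 ? II-2×II-1: X^ZY|X^zY
Z/IV-1 un III-2×III-1: X^ZY
⇒ Z over [I-1,I-2,II-1,II-2,II-3,III-1,III-2,III-3,III-4,IV-1]: 8 consistent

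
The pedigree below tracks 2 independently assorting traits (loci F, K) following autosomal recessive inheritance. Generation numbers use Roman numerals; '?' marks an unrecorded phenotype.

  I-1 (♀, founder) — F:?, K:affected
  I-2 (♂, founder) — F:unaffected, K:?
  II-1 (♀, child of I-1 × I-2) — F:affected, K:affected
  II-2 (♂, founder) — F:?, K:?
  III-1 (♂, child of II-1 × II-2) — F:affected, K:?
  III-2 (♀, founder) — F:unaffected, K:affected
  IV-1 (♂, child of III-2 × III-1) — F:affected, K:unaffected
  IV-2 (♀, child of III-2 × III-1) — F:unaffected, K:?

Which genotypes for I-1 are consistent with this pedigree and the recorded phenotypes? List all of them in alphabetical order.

F/I-1 ? ·: Ff|ff
F/I-2 un ·: Ff
F/II-1 aff I-1×I-2: ff
F/II-2 ? ·: Ff|ff
F/III-1 aff II-1×II-2: ff
F/III-2 un ·: Ff
F/IV-1 aff III-2×III-1: ff
F/IV-2 un III-2×III-1: Ff
⇒ F over [I-1,I-2,II-1,II-2,III-1,III-2,IV-1,IV-2]: 4 consistent
K/I-1 aff ·: kk
K/I-2 ? ·: Kk|kk
K/II-1 aff I-1×I-2: kk
K/II-2 ? ·: KK|Kk
K/III-1 ? II-1×II-2: Kk
K/III-2 aff ·: kk
K/IV-1 un III-2×III-1: Kk
K/IV-2 ? III-2×III-1: Kk|kk
⇒ K over [I-1,I-2,II-1,II-2,III-1,III-2,IV-1,IV-2]: 8 consistent

I-1 ∈ {Ff kk, ff kk}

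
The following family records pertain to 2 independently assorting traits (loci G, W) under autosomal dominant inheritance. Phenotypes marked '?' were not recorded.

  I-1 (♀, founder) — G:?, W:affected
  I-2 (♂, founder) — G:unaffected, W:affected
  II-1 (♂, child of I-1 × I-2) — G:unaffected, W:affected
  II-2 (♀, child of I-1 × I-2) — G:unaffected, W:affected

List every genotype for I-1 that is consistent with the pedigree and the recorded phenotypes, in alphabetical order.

I-1 ∈ {Gg WW, Gg Ww, gg WW, gg Ww}

G/I-1 ? ·: gg|Gg
G/I-2 un ·: gg
G/II-1 un I-1×I-2: gg
G/II-2 un I-1×I-2: gg
⇒ G over [I-1,I-2,II-1,II-2]: 2 consistent
W/I-1 aff ·: Ww|WW
W/I-2 aff ·: Ww|WW
W/II-1 aff I-1×I-2: Ww|WW
W/II-2 aff I-1×I-2: Ww|WW
⇒ W over [I-1,I-2,II-1,II-2]: 13 consistent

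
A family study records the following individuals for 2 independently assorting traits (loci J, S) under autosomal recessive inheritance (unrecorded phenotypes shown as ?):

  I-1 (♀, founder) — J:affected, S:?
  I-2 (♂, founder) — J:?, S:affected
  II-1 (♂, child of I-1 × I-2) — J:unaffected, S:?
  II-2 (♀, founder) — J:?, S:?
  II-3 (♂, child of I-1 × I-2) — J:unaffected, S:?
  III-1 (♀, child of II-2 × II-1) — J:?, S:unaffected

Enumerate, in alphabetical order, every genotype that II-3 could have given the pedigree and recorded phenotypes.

II-3 ∈ {Jj Ss, Jj ss}

J/I-1 aff ·: jj
J/I-2 ? ·: JJ|Jj
J/II-1 un I-1×I-2: Jj
J/II-2 ? ·: JJ|Jj|jj
J/II-3 un I-1×I-2: Jj
J/III-1 ? II-2×II-1: JJ|Jj|jj
⇒ J over [I-1,I-2,II-1,II-2,II-3,III-1]: 14 consistent
S/I-1 ? ·: SS|Ss|ss
S/I-2 aff ·: ss
S/II-1 ? I-1×I-2: Ss|ss
S/II-2 ? ·: SS|Ss|ss
S/II-3 ? I-1×I-2: Ss|ss
S/III-1 un II-2×II-1: SS|Ss
⇒ S over [I-1,I-2,II-1,II-2,II-3,III-1]: 21 consistent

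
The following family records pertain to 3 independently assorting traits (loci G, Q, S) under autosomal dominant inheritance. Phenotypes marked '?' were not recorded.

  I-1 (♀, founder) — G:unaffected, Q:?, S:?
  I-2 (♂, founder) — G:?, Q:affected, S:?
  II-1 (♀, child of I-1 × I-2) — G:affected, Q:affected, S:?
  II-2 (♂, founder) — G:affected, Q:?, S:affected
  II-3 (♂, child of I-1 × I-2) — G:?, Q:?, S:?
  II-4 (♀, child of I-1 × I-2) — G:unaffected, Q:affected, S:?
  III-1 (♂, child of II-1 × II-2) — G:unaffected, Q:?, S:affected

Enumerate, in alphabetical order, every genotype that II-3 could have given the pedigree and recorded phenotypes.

G/I-1 un ·: gg
G/I-2 ? ·: Gg
G/II-1 aff I-1×I-2: Gg
G/II-2 aff ·: Gg
G/II-3 ? I-1×I-2: gg|Gg
G/II-4 un I-1×I-2: gg
G/III-1 un II-1×II-2: gg
⇒ G over [I-1,I-2,II-1,II-2,II-3,II-4,III-1]: 2 consistent
Q/I-1 ? ·: qq|Qq|QQ
Q/I-2 aff ·: Qq|QQ
Q/II-1 aff I-1×I-2: Qq|QQ
Q/II-2 ? ·: qq|Qq|QQ
Q/II-3 ? I-1×I-2: qq|Qq|QQ
Q/II-4 aff I-1×I-2: Qq|QQ
Q/III-1 ? II-1×II-2: qq|Qq|QQ
⇒ Q over [I-1,I-2,II-1,II-2,II-3,II-4,III-1]: 179 consistent
S/I-1 ? ·: ss|Ss|SS
S/I-2 ? ·: ss|Ss|SS
S/II-1 ? I-1×I-2: ss|Ss|SS
S/II-2 aff ·: Ss|SS
S/II-3 ? I-1×I-2: ss|Ss|SS
S/II-4 ? I-1×I-2: ss|Ss|SS
S/III-1 aff II-1×II-2: Ss|SS
⇒ S over [I-1,I-2,II-1,II-2,II-3,II-4,III-1]: 198 consistent

II-3 ∈ {Gg QQ SS, Gg QQ Ss, Gg QQ ss, Gg Qq SS, Gg Qq Ss, Gg Qq ss, Gg qq SS, Gg qq Ss, Gg qq ss, gg QQ SS, gg QQ Ss, gg QQ ss, gg Qq SS, gg Qq Ss, gg Qq ss, gg qq SS, gg qq Ss, gg qq ss}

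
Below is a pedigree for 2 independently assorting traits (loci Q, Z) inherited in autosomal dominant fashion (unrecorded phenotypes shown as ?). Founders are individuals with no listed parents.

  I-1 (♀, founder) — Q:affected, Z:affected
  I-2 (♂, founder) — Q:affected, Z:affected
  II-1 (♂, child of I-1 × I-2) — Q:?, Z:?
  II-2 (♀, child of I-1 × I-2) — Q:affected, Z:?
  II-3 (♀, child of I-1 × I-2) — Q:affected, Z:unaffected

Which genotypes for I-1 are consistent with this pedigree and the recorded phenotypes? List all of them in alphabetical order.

Q/I-1 aff ·: Qq|QQ
Q/I-2 aff ·: Qq|QQ
Q/II-1 ? I-1×I-2: qq|Qq|QQ
Q/II-2 aff I-1×I-2: Qq|QQ
Q/II-3 aff I-1×I-2: Qq|QQ
⇒ Q over [I-1,I-2,II-1,II-2,II-3]: 29 consistent
Z/I-1 aff ·: Zz
Z/I-2 aff ·: Zz
Z/II-1 ? I-1×I-2: zz|Zz|ZZ
Z/II-2 ? I-1×I-2: zz|Zz|ZZ
Z/II-3 un I-1×I-2: zz
⇒ Z over [I-1,I-2,II-1,II-2,II-3]: 9 consistent

I-1 ∈ {QQ Zz, Qq Zz}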